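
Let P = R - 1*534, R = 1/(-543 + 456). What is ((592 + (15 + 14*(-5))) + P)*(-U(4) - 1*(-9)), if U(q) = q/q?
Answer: 2080/87 ≈ 23.908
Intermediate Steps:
U(q) = 1
R = -1/87 (R = 1/(-87) = -1/87 ≈ -0.011494)
P = -46459/87 (P = -1/87 - 1*534 = -1/87 - 534 = -46459/87 ≈ -534.01)
((592 + (15 + 14*(-5))) + P)*(-U(4) - 1*(-9)) = ((592 + (15 + 14*(-5))) - 46459/87)*(-1*1 - 1*(-9)) = ((592 + (15 - 70)) - 46459/87)*(-1 + 9) = ((592 - 55) - 46459/87)*8 = (537 - 46459/87)*8 = (260/87)*8 = 2080/87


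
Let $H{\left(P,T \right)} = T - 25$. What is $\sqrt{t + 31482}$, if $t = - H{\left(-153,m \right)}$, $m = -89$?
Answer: $2 \sqrt{7899} \approx 177.75$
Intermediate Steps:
$H{\left(P,T \right)} = -25 + T$ ($H{\left(P,T \right)} = T - 25 = -25 + T$)
$t = 114$ ($t = - (-25 - 89) = \left(-1\right) \left(-114\right) = 114$)
$\sqrt{t + 31482} = \sqrt{114 + 31482} = \sqrt{31596} = 2 \sqrt{7899}$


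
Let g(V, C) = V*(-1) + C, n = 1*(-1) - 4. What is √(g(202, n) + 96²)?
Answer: 3*√1001 ≈ 94.916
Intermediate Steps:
n = -5 (n = -1 - 4 = -5)
g(V, C) = C - V (g(V, C) = -V + C = C - V)
√(g(202, n) + 96²) = √((-5 - 1*202) + 96²) = √((-5 - 202) + 9216) = √(-207 + 9216) = √9009 = 3*√1001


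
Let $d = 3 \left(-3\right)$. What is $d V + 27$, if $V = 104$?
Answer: $-909$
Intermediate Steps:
$d = -9$
$d V + 27 = \left(-9\right) 104 + 27 = -936 + 27 = -909$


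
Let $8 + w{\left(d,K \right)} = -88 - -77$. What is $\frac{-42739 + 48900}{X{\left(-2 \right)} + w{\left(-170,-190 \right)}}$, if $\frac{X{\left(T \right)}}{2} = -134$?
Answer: $- \frac{6161}{287} \approx -21.467$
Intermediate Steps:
$X{\left(T \right)} = -268$ ($X{\left(T \right)} = 2 \left(-134\right) = -268$)
$w{\left(d,K \right)} = -19$ ($w{\left(d,K \right)} = -8 - 11 = -19$)
$\frac{-42739 + 48900}{X{\left(-2 \right)} + w{\left(-170,-190 \right)}} = \frac{-42739 + 48900}{-268 - 19} = \frac{6161}{-287} = 6161 \left(- \frac{1}{287}\right) = - \frac{6161}{287}$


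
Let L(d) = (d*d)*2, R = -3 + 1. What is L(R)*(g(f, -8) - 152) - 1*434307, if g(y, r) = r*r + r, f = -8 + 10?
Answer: -435075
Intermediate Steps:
R = -2
f = 2
g(y, r) = r + r² (g(y, r) = r² + r = r + r²)
L(d) = 2*d² (L(d) = d²*2 = 2*d²)
L(R)*(g(f, -8) - 152) - 1*434307 = (2*(-2)²)*(-8*(1 - 8) - 152) - 1*434307 = (2*4)*(-8*(-7) - 152) - 434307 = 8*(56 - 152) - 434307 = 8*(-96) - 434307 = -768 - 434307 = -435075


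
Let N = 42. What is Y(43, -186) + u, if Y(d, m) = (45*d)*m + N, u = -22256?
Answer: -382124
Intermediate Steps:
Y(d, m) = 42 + 45*d*m (Y(d, m) = (45*d)*m + 42 = 45*d*m + 42 = 42 + 45*d*m)
Y(43, -186) + u = (42 + 45*43*(-186)) - 22256 = (42 - 359910) - 22256 = -359868 - 22256 = -382124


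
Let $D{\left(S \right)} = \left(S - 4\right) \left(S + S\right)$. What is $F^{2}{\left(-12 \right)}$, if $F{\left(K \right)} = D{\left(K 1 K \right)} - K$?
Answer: $1626670224$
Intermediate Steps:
$D{\left(S \right)} = 2 S \left(-4 + S\right)$ ($D{\left(S \right)} = \left(-4 + S\right) 2 S = 2 S \left(-4 + S\right)$)
$F{\left(K \right)} = - K + 2 K^{2} \left(-4 + K^{2}\right)$ ($F{\left(K \right)} = 2 K 1 K \left(-4 + K 1 K\right) - K = 2 K K \left(-4 + K K\right) - K = 2 K^{2} \left(-4 + K^{2}\right) - K = - K + 2 K^{2} \left(-4 + K^{2}\right)$)
$F^{2}{\left(-12 \right)} = \left(- 12 \left(-1 + 2 \left(-12\right) \left(-4 + \left(-12\right)^{2}\right)\right)\right)^{2} = \left(- 12 \left(-1 + 2 \left(-12\right) \left(-4 + 144\right)\right)\right)^{2} = \left(- 12 \left(-1 + 2 \left(-12\right) 140\right)\right)^{2} = \left(- 12 \left(-1 - 3360\right)\right)^{2} = \left(\left(-12\right) \left(-3361\right)\right)^{2} = 40332^{2} = 1626670224$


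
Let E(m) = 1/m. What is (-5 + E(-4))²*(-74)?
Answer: -16317/8 ≈ -2039.6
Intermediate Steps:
E(m) = 1/m
(-5 + E(-4))²*(-74) = (-5 + 1/(-4))²*(-74) = (-5 - ¼)²*(-74) = (-21/4)²*(-74) = (441/16)*(-74) = -16317/8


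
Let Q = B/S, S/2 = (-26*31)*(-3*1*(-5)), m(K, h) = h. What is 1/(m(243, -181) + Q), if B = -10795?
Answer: -4836/873157 ≈ -0.0055385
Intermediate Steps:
S = -24180 (S = 2*((-26*31)*(-3*1*(-5))) = 2*(-(-2418)*(-5)) = 2*(-806*15) = 2*(-12090) = -24180)
Q = 2159/4836 (Q = -10795/(-24180) = -10795*(-1/24180) = 2159/4836 ≈ 0.44644)
1/(m(243, -181) + Q) = 1/(-181 + 2159/4836) = 1/(-873157/4836) = -4836/873157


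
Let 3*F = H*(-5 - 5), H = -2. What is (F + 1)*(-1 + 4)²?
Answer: 69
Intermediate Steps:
F = 20/3 (F = (-2*(-5 - 5))/3 = (-2*(-10))/3 = (⅓)*20 = 20/3 ≈ 6.6667)
(F + 1)*(-1 + 4)² = (20/3 + 1)*(-1 + 4)² = (23/3)*3² = (23/3)*9 = 69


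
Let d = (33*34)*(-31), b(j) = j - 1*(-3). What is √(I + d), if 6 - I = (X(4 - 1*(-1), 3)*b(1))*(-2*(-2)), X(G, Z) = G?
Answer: 2*I*√8714 ≈ 186.7*I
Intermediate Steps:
b(j) = 3 + j (b(j) = j + 3 = 3 + j)
I = -74 (I = 6 - (4 - 1*(-1))*(3 + 1)*(-2*(-2)) = 6 - (4 + 1)*4*4 = 6 - 5*4*4 = 6 - 20*4 = 6 - 1*80 = 6 - 80 = -74)
d = -34782 (d = 1122*(-31) = -34782)
√(I + d) = √(-74 - 34782) = √(-34856) = 2*I*√8714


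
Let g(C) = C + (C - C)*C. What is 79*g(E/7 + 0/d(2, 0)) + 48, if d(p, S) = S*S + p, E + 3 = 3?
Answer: 48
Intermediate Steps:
E = 0 (E = -3 + 3 = 0)
d(p, S) = p + S² (d(p, S) = S² + p = p + S²)
g(C) = C (g(C) = C + 0*C = C + 0 = C)
79*g(E/7 + 0/d(2, 0)) + 48 = 79*(0/7 + 0/(2 + 0²)) + 48 = 79*(0*(⅐) + 0/(2 + 0)) + 48 = 79*(0 + 0/2) + 48 = 79*(0 + 0*(½)) + 48 = 79*(0 + 0) + 48 = 79*0 + 48 = 0 + 48 = 48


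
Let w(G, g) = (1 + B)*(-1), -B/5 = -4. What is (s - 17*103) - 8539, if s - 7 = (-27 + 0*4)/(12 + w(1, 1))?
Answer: -10280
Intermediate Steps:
B = 20 (B = -5*(-4) = 20)
w(G, g) = -21 (w(G, g) = (1 + 20)*(-1) = 21*(-1) = -21)
s = 10 (s = 7 + (-27 + 0*4)/(12 - 21) = 7 + (-27 + 0)/(-9) = 7 - 27*(-1/9) = 7 + 3 = 10)
(s - 17*103) - 8539 = (10 - 17*103) - 8539 = (10 - 1751) - 8539 = -1741 - 8539 = -10280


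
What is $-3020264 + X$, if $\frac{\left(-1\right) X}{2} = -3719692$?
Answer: $4419120$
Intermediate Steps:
$X = 7439384$ ($X = \left(-2\right) \left(-3719692\right) = 7439384$)
$-3020264 + X = -3020264 + 7439384 = 4419120$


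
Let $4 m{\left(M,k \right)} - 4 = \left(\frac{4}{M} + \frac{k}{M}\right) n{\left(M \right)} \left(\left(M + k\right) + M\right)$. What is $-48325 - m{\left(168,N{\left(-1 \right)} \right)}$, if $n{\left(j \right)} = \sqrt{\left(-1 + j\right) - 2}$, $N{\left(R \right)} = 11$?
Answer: $-48326 - \frac{1735 \sqrt{165}}{224} \approx -48426.0$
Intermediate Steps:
$n{\left(j \right)} = \sqrt{-3 + j}$
$m{\left(M,k \right)} = 1 + \frac{\sqrt{-3 + M} \left(k + 2 M\right) \left(\frac{4}{M} + \frac{k}{M}\right)}{4}$ ($m{\left(M,k \right)} = 1 + \frac{\left(\frac{4}{M} + \frac{k}{M}\right) \sqrt{-3 + M} \left(\left(M + k\right) + M\right)}{4} = 1 + \frac{\sqrt{-3 + M} \left(\frac{4}{M} + \frac{k}{M}\right) \left(k + 2 M\right)}{4} = 1 + \frac{\sqrt{-3 + M} \left(k + 2 M\right) \left(\frac{4}{M} + \frac{k}{M}\right)}{4}$)
$-48325 - m{\left(168,N{\left(-1 \right)} \right)} = -48325 - \frac{11 \sqrt{-3 + 168} + \frac{1}{2} \cdot 168 \left(2 + 4 \sqrt{-3 + 168} + 11 \sqrt{-3 + 168}\right) + \frac{11^{2} \sqrt{-3 + 168}}{4}}{168} = -48325 - \frac{11 \sqrt{165} + \frac{1}{2} \cdot 168 \left(2 + 4 \sqrt{165} + 11 \sqrt{165}\right) + \frac{1}{4} \cdot 121 \sqrt{165}}{168} = -48325 - \frac{11 \sqrt{165} + \frac{1}{2} \cdot 168 \left(2 + 15 \sqrt{165}\right) + \frac{121 \sqrt{165}}{4}}{168} = -48325 - \frac{11 \sqrt{165} + \left(168 + 1260 \sqrt{165}\right) + \frac{121 \sqrt{165}}{4}}{168} = -48325 - \frac{168 + \frac{5205 \sqrt{165}}{4}}{168} = -48325 - \left(1 + \frac{1735 \sqrt{165}}{224}\right) = -48326 - \frac{1735 \sqrt{165}}{224}$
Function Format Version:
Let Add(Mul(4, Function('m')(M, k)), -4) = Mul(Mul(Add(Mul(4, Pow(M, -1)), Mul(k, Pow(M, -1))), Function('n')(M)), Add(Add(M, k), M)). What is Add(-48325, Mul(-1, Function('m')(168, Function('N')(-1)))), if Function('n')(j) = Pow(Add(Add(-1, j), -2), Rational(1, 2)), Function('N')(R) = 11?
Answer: Add(-48326, Mul(Rational(-1735, 224), Pow(165, Rational(1, 2)))) ≈ -48426.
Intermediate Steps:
Function('n')(j) = Pow(Add(-3, j), Rational(1, 2))
Function('m')(M, k) = Add(1, Mul(Rational(1, 4), Pow(Add(-3, M), Rational(1, 2)), Add(k, Mul(2, M)), Add(Mul(4, Pow(M, -1)), Mul(k, Pow(M, -1))))) (Function('m')(M, k) = Add(1, Mul(Rational(1, 4), Mul(Mul(Add(Mul(4, Pow(M, -1)), Mul(k, Pow(M, -1))), Pow(Add(-3, M), Rational(1, 2))), Add(Add(M, k), M)))) = Add(1, Mul(Rational(1, 4), Mul(Mul(Pow(Add(-3, M), Rational(1, 2)), Add(Mul(4, Pow(M, -1)), Mul(k, Pow(M, -1)))), Add(k, Mul(2, M))))) = Add(1, Mul(Rational(1, 4), Mul(Pow(Add(-3, M), Rational(1, 2)), Add(k, Mul(2, M)), Add(Mul(4, Pow(M, -1)), Mul(k, Pow(M, -1)))))) = Add(1, Mul(Rational(1, 4), Pow(Add(-3, M), Rational(1, 2)), Add(k, Mul(2, M)), Add(Mul(4, Pow(M, -1)), Mul(k, Pow(M, -1))))))
Add(-48325, Mul(-1, Function('m')(168, Function('N')(-1)))) = Add(-48325, Mul(-1, Mul(Pow(168, -1), Add(Mul(11, Pow(Add(-3, 168), Rational(1, 2))), Mul(Rational(1, 2), 168, Add(2, Mul(4, Pow(Add(-3, 168), Rational(1, 2))), Mul(11, Pow(Add(-3, 168), Rational(1, 2))))), Mul(Rational(1, 4), Pow(11, 2), Pow(Add(-3, 168), Rational(1, 2))))))) = Add(-48325, Mul(-1, Mul(Rational(1, 168), Add(Mul(11, Pow(165, Rational(1, 2))), Mul(Rational(1, 2), 168, Add(2, Mul(4, Pow(165, Rational(1, 2))), Mul(11, Pow(165, Rational(1, 2))))), Mul(Rational(1, 4), 121, Pow(165, Rational(1, 2))))))) = Add(-48325, Mul(-1, Mul(Rational(1, 168), Add(Mul(11, Pow(165, Rational(1, 2))), Mul(Rational(1, 2), 168, Add(2, Mul(15, Pow(165, Rational(1, 2))))), Mul(Rational(121, 4), Pow(165, Rational(1, 2))))))) = Add(-48325, Mul(-1, Mul(Rational(1, 168), Add(Mul(11, Pow(165, Rational(1, 2))), Add(168, Mul(1260, Pow(165, Rational(1, 2)))), Mul(Rational(121, 4), Pow(165, Rational(1, 2))))))) = Add(-48325, Mul(-1, Mul(Rational(1, 168), Add(168, Mul(Rational(5205, 4), Pow(165, Rational(1, 2))))))) = Add(-48325, Mul(-1, Add(1, Mul(Rational(1735, 224), Pow(165, Rational(1, 2)))))) = Add(-48325, Add(-1, Mul(Rational(-1735, 224), Pow(165, Rational(1, 2))))) = Add(-48326, Mul(Rational(-1735, 224), Pow(165, Rational(1, 2))))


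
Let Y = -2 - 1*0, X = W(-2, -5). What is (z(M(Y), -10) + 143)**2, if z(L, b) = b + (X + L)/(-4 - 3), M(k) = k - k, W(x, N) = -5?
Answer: 876096/49 ≈ 17880.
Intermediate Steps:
X = -5
Y = -2 (Y = -2 + 0 = -2)
M(k) = 0
z(L, b) = 5/7 + b - L/7 (z(L, b) = b + (-5 + L)/(-4 - 3) = b + (-5 + L)/(-7) = b + (-5 + L)*(-1/7) = b + (5/7 - L/7) = 5/7 + b - L/7)
(z(M(Y), -10) + 143)**2 = ((5/7 - 10 - 1/7*0) + 143)**2 = ((5/7 - 10 + 0) + 143)**2 = (-65/7 + 143)**2 = (936/7)**2 = 876096/49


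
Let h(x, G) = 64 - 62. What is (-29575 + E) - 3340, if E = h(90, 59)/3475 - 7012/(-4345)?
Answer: -99391019047/3019775 ≈ -32913.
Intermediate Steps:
h(x, G) = 2
E = 4875078/3019775 (E = 2/3475 - 7012/(-4345) = 2*(1/3475) - 7012*(-1/4345) = 2/3475 + 7012/4345 = 4875078/3019775 ≈ 1.6144)
(-29575 + E) - 3340 = (-29575 + 4875078/3019775) - 3340 = -89304970547/3019775 - 3340 = -99391019047/3019775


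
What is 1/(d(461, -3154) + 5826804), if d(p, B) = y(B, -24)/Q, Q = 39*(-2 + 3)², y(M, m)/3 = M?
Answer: 13/75745298 ≈ 1.7163e-7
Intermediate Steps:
y(M, m) = 3*M
Q = 39 (Q = 39*1² = 39*1 = 39)
d(p, B) = B/13 (d(p, B) = (3*B)/39 = (3*B)*(1/39) = B/13)
1/(d(461, -3154) + 5826804) = 1/((1/13)*(-3154) + 5826804) = 1/(-3154/13 + 5826804) = 1/(75745298/13) = 13/75745298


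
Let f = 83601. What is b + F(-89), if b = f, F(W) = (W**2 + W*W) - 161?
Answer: 99282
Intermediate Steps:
F(W) = -161 + 2*W**2 (F(W) = (W**2 + W**2) - 161 = 2*W**2 - 161 = -161 + 2*W**2)
b = 83601
b + F(-89) = 83601 + (-161 + 2*(-89)**2) = 83601 + (-161 + 2*7921) = 83601 + (-161 + 15842) = 83601 + 15681 = 99282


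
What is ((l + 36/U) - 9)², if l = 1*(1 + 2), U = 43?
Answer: 49284/1849 ≈ 26.654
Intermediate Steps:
l = 3 (l = 1*3 = 3)
((l + 36/U) - 9)² = ((3 + 36/43) - 9)² = (165/43 - 9)² = (-222/43)² = 49284/1849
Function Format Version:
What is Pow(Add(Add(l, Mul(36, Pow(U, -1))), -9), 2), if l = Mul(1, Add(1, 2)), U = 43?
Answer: Rational(49284, 1849) ≈ 26.654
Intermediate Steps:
l = 3 (l = Mul(1, 3) = 3)
Pow(Add(Add(l, Mul(36, Pow(U, -1))), -9), 2) = Pow(Add(Add(3, Mul(36, Pow(43, -1))), -9), 2) = Pow(Add(Add(3, Mul(36, Rational(1, 43))), -9), 2) = Pow(Add(Add(3, Rational(36, 43)), -9), 2) = Pow(Add(Rational(165, 43), -9), 2) = Pow(Rational(-222, 43), 2) = Rational(49284, 1849)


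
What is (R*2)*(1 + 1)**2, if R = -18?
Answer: -144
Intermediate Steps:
(R*2)*(1 + 1)**2 = (-18*2)*(1 + 1)**2 = -36*2**2 = -36*4 = -144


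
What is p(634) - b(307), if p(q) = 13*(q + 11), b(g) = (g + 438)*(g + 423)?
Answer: -535465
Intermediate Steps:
b(g) = (423 + g)*(438 + g) (b(g) = (438 + g)*(423 + g) = (423 + g)*(438 + g))
p(q) = 143 + 13*q (p(q) = 13*(11 + q) = 143 + 13*q)
p(634) - b(307) = (143 + 13*634) - (185274 + 307**2 + 861*307) = (143 + 8242) - (185274 + 94249 + 264327) = 8385 - 1*543850 = 8385 - 543850 = -535465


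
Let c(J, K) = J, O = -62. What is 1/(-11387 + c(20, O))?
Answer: -1/11367 ≈ -8.7974e-5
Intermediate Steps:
1/(-11387 + c(20, O)) = 1/(-11387 + 20) = 1/(-11367) = -1/11367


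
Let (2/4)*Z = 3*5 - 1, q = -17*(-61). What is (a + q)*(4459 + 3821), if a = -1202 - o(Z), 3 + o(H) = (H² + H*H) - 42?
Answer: -13976640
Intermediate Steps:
q = 1037
Z = 28 (Z = 2*(3*5 - 1) = 2*(15 - 1) = 2*14 = 28)
o(H) = -45 + 2*H² (o(H) = -3 + ((H² + H*H) - 42) = -3 + ((H² + H²) - 42) = -3 + (2*H² - 42) = -3 + (-42 + 2*H²) = -45 + 2*H²)
a = -2725 (a = -1202 - (-45 + 2*28²) = -1202 - (-45 + 2*784) = -1202 - (-45 + 1568) = -1202 - 1*1523 = -1202 - 1523 = -2725)
(a + q)*(4459 + 3821) = (-2725 + 1037)*(4459 + 3821) = -1688*8280 = -13976640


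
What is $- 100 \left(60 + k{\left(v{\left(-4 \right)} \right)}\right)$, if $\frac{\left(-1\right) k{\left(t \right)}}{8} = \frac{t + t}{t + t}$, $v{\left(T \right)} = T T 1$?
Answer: $-5200$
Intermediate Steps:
$v{\left(T \right)} = T^{2}$ ($v{\left(T \right)} = T^{2} \cdot 1 = T^{2}$)
$k{\left(t \right)} = -8$ ($k{\left(t \right)} = - 8 \frac{t + t}{t + t} = - 8 \frac{2 t}{2 t} = - 8 \cdot 2 t \frac{1}{2 t} = \left(-8\right) 1 = -8$)
$- 100 \left(60 + k{\left(v{\left(-4 \right)} \right)}\right) = - 100 \left(60 - 8\right) = \left(-100\right) 52 = -5200$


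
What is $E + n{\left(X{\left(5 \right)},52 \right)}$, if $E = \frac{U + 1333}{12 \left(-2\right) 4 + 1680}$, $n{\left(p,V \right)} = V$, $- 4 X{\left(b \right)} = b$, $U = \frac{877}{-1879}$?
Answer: $\frac{26212217}{496056} \approx 52.841$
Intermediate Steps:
$U = - \frac{877}{1879}$ ($U = 877 \left(- \frac{1}{1879}\right) = - \frac{877}{1879} \approx -0.46674$)
$X{\left(b \right)} = - \frac{b}{4}$
$E = \frac{417305}{496056}$ ($E = \frac{- \frac{877}{1879} + 1333}{12 \left(-2\right) 4 + 1680} = \frac{2503830}{1879 \left(\left(-24\right) 4 + 1680\right)} = \frac{2503830}{1879 \left(-96 + 1680\right)} = \frac{2503830}{1879 \cdot 1584} = \frac{2503830}{1879} \cdot \frac{1}{1584} = \frac{417305}{496056} \approx 0.84125$)
$E + n{\left(X{\left(5 \right)},52 \right)} = \frac{417305}{496056} + 52 = \frac{26212217}{496056}$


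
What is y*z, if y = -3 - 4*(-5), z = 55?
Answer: 935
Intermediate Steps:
y = 17 (y = -3 + 20 = 17)
y*z = 17*55 = 935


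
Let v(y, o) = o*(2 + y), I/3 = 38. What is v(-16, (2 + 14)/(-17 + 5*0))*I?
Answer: 25536/17 ≈ 1502.1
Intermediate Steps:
I = 114 (I = 3*38 = 114)
v(-16, (2 + 14)/(-17 + 5*0))*I = (((2 + 14)/(-17 + 5*0))*(2 - 16))*114 = ((16/(-17 + 0))*(-14))*114 = ((16/(-17))*(-14))*114 = ((16*(-1/17))*(-14))*114 = -16/17*(-14)*114 = (224/17)*114 = 25536/17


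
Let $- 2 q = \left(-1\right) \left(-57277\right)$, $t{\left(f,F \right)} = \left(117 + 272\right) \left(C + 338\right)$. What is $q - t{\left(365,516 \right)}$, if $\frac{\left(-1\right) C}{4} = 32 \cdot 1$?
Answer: $- \frac{220657}{2} \approx -1.1033 \cdot 10^{5}$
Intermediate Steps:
$C = -128$ ($C = - 4 \cdot 32 \cdot 1 = \left(-4\right) 32 = -128$)
$t{\left(f,F \right)} = 81690$ ($t{\left(f,F \right)} = \left(117 + 272\right) \left(-128 + 338\right) = 389 \cdot 210 = 81690$)
$q = - \frac{57277}{2}$ ($q = - \frac{\left(-1\right) \left(-57277\right)}{2} = \left(- \frac{1}{2}\right) 57277 = - \frac{57277}{2} \approx -28639.0$)
$q - t{\left(365,516 \right)} = - \frac{57277}{2} - 81690 = - \frac{220657}{2}$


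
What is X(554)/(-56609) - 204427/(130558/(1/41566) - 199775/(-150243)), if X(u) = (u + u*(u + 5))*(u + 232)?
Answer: -465616578673678647267/108092006056034593 ≈ -4307.6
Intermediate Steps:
X(u) = (232 + u)*(u + u*(5 + u)) (X(u) = (u + u*(5 + u))*(232 + u) = (232 + u)*(u + u*(5 + u)))
X(554)/(-56609) - 204427/(130558/(1/41566) - 199775/(-150243)) = (554*(1392 + 554² + 238*554))/(-56609) - 204427/(130558/(1/41566) - 199775/(-150243)) = (554*(1392 + 306916 + 131852))*(-1/56609) - 204427/(130558/(1/41566) - 199775*(-1/150243)) = (554*440160)*(-1/56609) - 204427/(130558*41566 + 3275/2463) = 243848640*(-1/56609) - 204427/(5426773828 + 3275/2463) = -34835520/8087 - 204427/13366143941639/2463 = -34835520/8087 - 204427*2463/13366143941639 = -34835520/8087 - 503503701/13366143941639 = -465616578673678647267/108092006056034593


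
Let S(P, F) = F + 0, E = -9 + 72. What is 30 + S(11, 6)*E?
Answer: 408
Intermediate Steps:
E = 63
S(P, F) = F
30 + S(11, 6)*E = 30 + 6*63 = 30 + 378 = 408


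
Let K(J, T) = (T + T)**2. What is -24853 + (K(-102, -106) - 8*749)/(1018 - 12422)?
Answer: -70865641/2851 ≈ -24856.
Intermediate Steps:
K(J, T) = 4*T**2 (K(J, T) = (2*T)**2 = 4*T**2)
-24853 + (K(-102, -106) - 8*749)/(1018 - 12422) = -24853 + (4*(-106)**2 - 8*749)/(1018 - 12422) = -24853 + (4*11236 - 5992)/(-11404) = -24853 + (44944 - 5992)*(-1/11404) = -24853 + 38952*(-1/11404) = -24853 - 9738/2851 = -70865641/2851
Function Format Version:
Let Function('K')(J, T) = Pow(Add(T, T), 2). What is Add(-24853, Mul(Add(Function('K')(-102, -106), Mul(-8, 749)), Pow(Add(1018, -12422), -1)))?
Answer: Rational(-70865641, 2851) ≈ -24856.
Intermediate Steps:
Function('K')(J, T) = Mul(4, Pow(T, 2)) (Function('K')(J, T) = Pow(Mul(2, T), 2) = Mul(4, Pow(T, 2)))
Add(-24853, Mul(Add(Function('K')(-102, -106), Mul(-8, 749)), Pow(Add(1018, -12422), -1))) = Add(-24853, Mul(Add(Mul(4, Pow(-106, 2)), Mul(-8, 749)), Pow(Add(1018, -12422), -1))) = Add(-24853, Mul(Add(Mul(4, 11236), -5992), Pow(-11404, -1))) = Add(-24853, Mul(Add(44944, -5992), Rational(-1, 11404))) = Add(-24853, Mul(38952, Rational(-1, 11404))) = Add(-24853, Rational(-9738, 2851)) = Rational(-70865641, 2851)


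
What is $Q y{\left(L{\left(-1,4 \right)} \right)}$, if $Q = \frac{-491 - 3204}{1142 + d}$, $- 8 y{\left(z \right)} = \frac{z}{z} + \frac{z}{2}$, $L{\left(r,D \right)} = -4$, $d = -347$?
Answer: $- \frac{739}{1272} \approx -0.58097$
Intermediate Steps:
$y{\left(z \right)} = - \frac{1}{8} - \frac{z}{16}$ ($y{\left(z \right)} = - \frac{\frac{z}{z} + \frac{z}{2}}{8} = - \frac{1 + z \frac{1}{2}}{8} = - \frac{1 + \frac{z}{2}}{8} = - \frac{1}{8} - \frac{z}{16}$)
$Q = - \frac{739}{159}$ ($Q = \frac{-491 - 3204}{1142 - 347} = \frac{-491 - 3204}{795} = \left(-3695\right) \frac{1}{795} = - \frac{739}{159} \approx -4.6478$)
$Q y{\left(L{\left(-1,4 \right)} \right)} = - \frac{739 \left(- \frac{1}{8} - - \frac{1}{4}\right)}{159} = - \frac{739 \left(- \frac{1}{8} + \frac{1}{4}\right)}{159} = \left(- \frac{739}{159}\right) \frac{1}{8} = - \frac{739}{1272}$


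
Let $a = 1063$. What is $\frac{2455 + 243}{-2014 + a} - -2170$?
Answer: $\frac{2060972}{951} \approx 2167.2$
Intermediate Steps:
$\frac{2455 + 243}{-2014 + a} - -2170 = \frac{2455 + 243}{-2014 + 1063} - -2170 = \frac{2698}{-951} + 2170 = 2698 \left(- \frac{1}{951}\right) + 2170 = - \frac{2698}{951} + 2170 = \frac{2060972}{951}$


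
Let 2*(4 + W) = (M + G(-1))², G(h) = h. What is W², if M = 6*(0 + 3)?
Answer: 78961/4 ≈ 19740.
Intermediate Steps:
M = 18 (M = 6*3 = 18)
W = 281/2 (W = -4 + (18 - 1)²/2 = -4 + (½)*17² = -4 + (½)*289 = -4 + 289/2 = 281/2 ≈ 140.50)
W² = (281/2)² = 78961/4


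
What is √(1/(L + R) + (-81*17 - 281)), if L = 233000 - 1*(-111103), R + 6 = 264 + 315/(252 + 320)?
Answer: I*√64328865562005869238/196974807 ≈ 40.719*I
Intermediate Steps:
R = 147891/572 (R = -6 + (264 + 315/(252 + 320)) = -6 + (264 + 315/572) = -6 + 151323/572 = 147891/572 ≈ 258.55)
L = 344103 (L = 233000 + 111103 = 344103)
√(1/(L + R) + (-81*17 - 281)) = √(1/(344103 + 147891/572) + (-81*17 - 281)) = √(1/(196974807/572) + (-1377 - 281)) = √(572/196974807 - 1658) = √(-326584229434/196974807) = I*√64328865562005869238/196974807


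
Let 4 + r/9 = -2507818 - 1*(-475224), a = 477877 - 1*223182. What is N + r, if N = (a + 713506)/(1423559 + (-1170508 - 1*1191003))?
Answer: -17158315201865/937952 ≈ -1.8293e+7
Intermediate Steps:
a = 254695 (a = 477877 - 223182 = 254695)
r = -18293382 (r = -36 + 9*(-2507818 - 1*(-475224)) = -36 + 9*(-2507818 + 475224) = -36 + 9*(-2032594) = -36 - 18293346 = -18293382)
N = -968201/937952 (N = (254695 + 713506)/(1423559 + (-1170508 - 1*1191003)) = 968201/(1423559 + (-1170508 - 1191003)) = 968201/(1423559 - 2361511) = 968201/(-937952) = 968201*(-1/937952) = -968201/937952 ≈ -1.0322)
N + r = -968201/937952 - 18293382 = -17158315201865/937952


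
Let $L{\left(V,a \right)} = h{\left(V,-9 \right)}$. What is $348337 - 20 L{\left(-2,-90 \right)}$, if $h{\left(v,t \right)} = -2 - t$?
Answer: $348197$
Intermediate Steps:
$L{\left(V,a \right)} = 7$ ($L{\left(V,a \right)} = -2 - -9 = -2 + 9 = 7$)
$348337 - 20 L{\left(-2,-90 \right)} = 348337 - 20 \cdot 7 = 348337 - 140 = 348197$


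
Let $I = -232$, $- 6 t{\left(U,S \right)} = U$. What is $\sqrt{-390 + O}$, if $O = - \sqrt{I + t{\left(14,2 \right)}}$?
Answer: $\frac{\sqrt{-3510 - 3 i \sqrt{2109}}}{3} \approx 0.3875 - 19.752 i$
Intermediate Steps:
$t{\left(U,S \right)} = - \frac{U}{6}$
$O = - \frac{i \sqrt{2109}}{3}$ ($O = - \sqrt{-232 - \frac{7}{3}} = - \sqrt{- \frac{703}{3}} = - \frac{i \sqrt{2109}}{3} \approx - 15.308 i$)
$\sqrt{-390 + O} = \sqrt{-390 - \frac{i \sqrt{2109}}{3}}$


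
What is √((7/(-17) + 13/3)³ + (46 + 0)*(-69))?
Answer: I*√21064747974/2601 ≈ 55.8*I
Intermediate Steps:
√((7/(-17) + 13/3)³ + (46 + 0)*(-69)) = √((7*(-1/17) + 13*(⅓))³ + 46*(-69)) = √((-7/17 + 13/3)³ - 3174) = √((200/51)³ - 3174) = √(8000000/132651 - 3174) = √(-413034274/132651) = I*√21064747974/2601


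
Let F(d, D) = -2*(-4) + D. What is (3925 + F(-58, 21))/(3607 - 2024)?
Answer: 3954/1583 ≈ 2.4978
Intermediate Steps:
F(d, D) = 8 + D
(3925 + F(-58, 21))/(3607 - 2024) = (3925 + (8 + 21))/(3607 - 2024) = (3925 + 29)/1583 = 3954*(1/1583) = 3954/1583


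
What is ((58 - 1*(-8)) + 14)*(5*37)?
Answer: 14800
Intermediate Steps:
((58 - 1*(-8)) + 14)*(5*37) = ((58 + 8) + 14)*185 = (66 + 14)*185 = 80*185 = 14800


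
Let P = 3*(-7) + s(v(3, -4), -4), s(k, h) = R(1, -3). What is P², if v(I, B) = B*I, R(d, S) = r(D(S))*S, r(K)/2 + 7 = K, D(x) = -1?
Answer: 729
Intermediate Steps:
r(K) = -14 + 2*K
R(d, S) = -16*S (R(d, S) = (-14 + 2*(-1))*S = (-14 - 2)*S = -16*S)
s(k, h) = 48 (s(k, h) = -16*(-3) = 48)
P = 27 (P = 3*(-7) + 48 = -21 + 48 = 27)
P² = 27² = 729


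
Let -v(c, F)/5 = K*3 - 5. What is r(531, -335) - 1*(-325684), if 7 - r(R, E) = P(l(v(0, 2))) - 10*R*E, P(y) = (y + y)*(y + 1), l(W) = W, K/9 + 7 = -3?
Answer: -5237159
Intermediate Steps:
K = -90 (K = -63 + 9*(-3) = -63 - 27 = -90)
v(c, F) = 1375 (v(c, F) = -5*(-90*3 - 5) = -5*(-270 - 5) = -5*(-275) = 1375)
P(y) = 2*y*(1 + y) (P(y) = (2*y)*(1 + y) = 2*y*(1 + y))
r(R, E) = -3783993 + 10*E*R (r(R, E) = 7 - (2*1375*(1 + 1375) - 10*R*E) = 7 - (2*1375*1376 - 10*E*R) = 7 - (3784000 - 10*E*R) = 7 + (-3784000 + 10*E*R) = -3783993 + 10*E*R)
r(531, -335) - 1*(-325684) = (-3783993 + 10*(-335)*531) - 1*(-325684) = (-3783993 - 1778850) + 325684 = -5562843 + 325684 = -5237159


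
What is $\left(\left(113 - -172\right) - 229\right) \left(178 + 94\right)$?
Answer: $15232$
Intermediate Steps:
$\left(\left(113 - -172\right) - 229\right) \left(178 + 94\right) = \left(\left(113 + 172\right) - 229\right) 272 = \left(285 - 229\right) 272 = 56 \cdot 272 = 15232$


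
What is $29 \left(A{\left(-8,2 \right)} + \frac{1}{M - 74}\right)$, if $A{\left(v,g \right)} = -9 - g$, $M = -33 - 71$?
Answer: $- \frac{56811}{178} \approx -319.16$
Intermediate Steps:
$M = -104$ ($M = -33 - 71 = -104$)
$29 \left(A{\left(-8,2 \right)} + \frac{1}{M - 74}\right) = 29 \left(\left(-9 - 2\right) + \frac{1}{-104 - 74}\right) = 29 \left(\left(-9 - 2\right) + \frac{1}{-178}\right) = 29 \left(-11 - \frac{1}{178}\right) = 29 \left(- \frac{1959}{178}\right) = - \frac{56811}{178}$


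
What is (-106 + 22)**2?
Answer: 7056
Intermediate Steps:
(-106 + 22)**2 = (-84)**2 = 7056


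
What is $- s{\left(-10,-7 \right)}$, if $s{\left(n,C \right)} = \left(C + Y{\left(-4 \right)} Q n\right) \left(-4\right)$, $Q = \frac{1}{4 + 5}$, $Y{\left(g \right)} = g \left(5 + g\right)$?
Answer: $- \frac{92}{9} \approx -10.222$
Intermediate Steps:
$Q = \frac{1}{9} \approx 0.11111$
$s{\left(n,C \right)} = - 4 C + \frac{16 n}{9}$ ($s{\left(n,C \right)} = \left(C + - 4 \left(5 - 4\right) \frac{1}{9} n\right) \left(-4\right) = \left(C + \left(-4\right) 1 \cdot \frac{1}{9} n\right) \left(-4\right) = \left(C + \left(-4\right) \frac{1}{9} n\right) \left(-4\right) = \left(C - \frac{4 n}{9}\right) \left(-4\right) = - 4 C + \frac{16 n}{9}$)
$- s{\left(-10,-7 \right)} = - (\left(-4\right) \left(-7\right) + \frac{16}{9} \left(-10\right)) = - (28 - \frac{160}{9}) = \left(-1\right) \frac{92}{9} = - \frac{92}{9}$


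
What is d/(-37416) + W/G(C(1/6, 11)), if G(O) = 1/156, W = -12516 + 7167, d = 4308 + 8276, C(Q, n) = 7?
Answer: -3902696161/4677 ≈ -8.3444e+5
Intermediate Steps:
d = 12584
W = -5349
G(O) = 1/156
d/(-37416) + W/G(C(1/6, 11)) = 12584/(-37416) - 5349/1/156 = 12584*(-1/37416) - 5349*156 = -1573/4677 - 834444 = -3902696161/4677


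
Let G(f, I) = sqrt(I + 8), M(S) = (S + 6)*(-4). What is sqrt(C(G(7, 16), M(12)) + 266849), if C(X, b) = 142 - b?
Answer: sqrt(267063) ≈ 516.78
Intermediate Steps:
M(S) = -24 - 4*S (M(S) = (6 + S)*(-4) = -24 - 4*S)
G(f, I) = sqrt(8 + I)
sqrt(C(G(7, 16), M(12)) + 266849) = sqrt((142 - (-24 - 4*12)) + 266849) = sqrt((142 - (-24 - 48)) + 266849) = sqrt((142 - 1*(-72)) + 266849) = sqrt((142 + 72) + 266849) = sqrt(214 + 266849) = sqrt(267063)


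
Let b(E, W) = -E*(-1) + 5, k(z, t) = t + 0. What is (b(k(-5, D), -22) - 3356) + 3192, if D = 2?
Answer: -157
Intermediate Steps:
k(z, t) = t
b(E, W) = 5 + E (b(E, W) = E + 5 = 5 + E)
(b(k(-5, D), -22) - 3356) + 3192 = ((5 + 2) - 3356) + 3192 = (7 - 3356) + 3192 = -3349 + 3192 = -157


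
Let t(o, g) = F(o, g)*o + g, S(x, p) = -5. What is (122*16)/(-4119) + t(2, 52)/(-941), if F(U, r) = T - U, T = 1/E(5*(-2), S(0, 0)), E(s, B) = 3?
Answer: -2037290/3875979 ≈ -0.52562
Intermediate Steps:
T = ⅓ (T = 1/3 = ⅓ ≈ 0.33333)
F(U, r) = ⅓ - U
t(o, g) = g + o*(⅓ - o) (t(o, g) = (⅓ - o)*o + g = o*(⅓ - o) + g = g + o*(⅓ - o))
(122*16)/(-4119) + t(2, 52)/(-941) = (122*16)/(-4119) + (52 - 1*2² + (⅓)*2)/(-941) = 1952*(-1/4119) + (52 - 1*4 + ⅔)*(-1/941) = -1952/4119 + (52 - 4 + ⅔)*(-1/941) = -1952/4119 + (146/3)*(-1/941) = -1952/4119 - 146/2823 = -2037290/3875979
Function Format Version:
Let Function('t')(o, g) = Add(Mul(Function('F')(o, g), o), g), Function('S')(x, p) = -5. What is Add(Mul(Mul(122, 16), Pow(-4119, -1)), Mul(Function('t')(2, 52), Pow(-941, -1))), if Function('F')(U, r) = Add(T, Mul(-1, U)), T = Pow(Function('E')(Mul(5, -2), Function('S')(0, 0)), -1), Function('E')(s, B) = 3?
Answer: Rational(-2037290, 3875979) ≈ -0.52562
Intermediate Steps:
T = Rational(1, 3) (T = Pow(3, -1) = Rational(1, 3) ≈ 0.33333)
Function('F')(U, r) = Add(Rational(1, 3), Mul(-1, U))
Function('t')(o, g) = Add(g, Mul(o, Add(Rational(1, 3), Mul(-1, o)))) (Function('t')(o, g) = Add(Mul(Add(Rational(1, 3), Mul(-1, o)), o), g) = Add(Mul(o, Add(Rational(1, 3), Mul(-1, o))), g) = Add(g, Mul(o, Add(Rational(1, 3), Mul(-1, o)))))
Add(Mul(Mul(122, 16), Pow(-4119, -1)), Mul(Function('t')(2, 52), Pow(-941, -1))) = Add(Mul(Mul(122, 16), Pow(-4119, -1)), Mul(Add(52, Mul(-1, Pow(2, 2)), Mul(Rational(1, 3), 2)), Pow(-941, -1))) = Add(Mul(1952, Rational(-1, 4119)), Mul(Add(52, Mul(-1, 4), Rational(2, 3)), Rational(-1, 941))) = Add(Rational(-1952, 4119), Mul(Add(52, -4, Rational(2, 3)), Rational(-1, 941))) = Add(Rational(-1952, 4119), Mul(Rational(146, 3), Rational(-1, 941))) = Add(Rational(-1952, 4119), Rational(-146, 2823)) = Rational(-2037290, 3875979)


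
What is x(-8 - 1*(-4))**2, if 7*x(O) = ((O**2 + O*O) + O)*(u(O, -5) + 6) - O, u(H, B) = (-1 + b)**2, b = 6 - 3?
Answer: 80656/49 ≈ 1646.0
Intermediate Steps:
b = 3
u(H, B) = 4 (u(H, B) = (-1 + 3)**2 = 2**2 = 4)
x(O) = 9*O/7 + 20*O**2/7 (x(O) = (((O**2 + O*O) + O)*(4 + 6) - O)/7 = (((O**2 + O**2) + O)*10 - O)/7 = ((2*O**2 + O)*10 - O)/7 = ((O + 2*O**2)*10 - O)/7 = ((10*O + 20*O**2) - O)/7 = (9*O + 20*O**2)/7 = 9*O/7 + 20*O**2/7)
x(-8 - 1*(-4))**2 = ((-8 - 1*(-4))*(9 + 20*(-8 - 1*(-4)))/7)**2 = ((-8 + 4)*(9 + 20*(-8 + 4))/7)**2 = ((1/7)*(-4)*(9 + 20*(-4)))**2 = ((1/7)*(-4)*(9 - 80))**2 = ((1/7)*(-4)*(-71))**2 = (284/7)**2 = 80656/49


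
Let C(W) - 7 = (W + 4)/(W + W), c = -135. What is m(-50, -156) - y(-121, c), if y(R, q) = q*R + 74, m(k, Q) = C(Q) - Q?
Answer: -633575/39 ≈ -16246.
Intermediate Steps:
C(W) = 7 + (4 + W)/(2*W) (C(W) = 7 + (W + 4)/(W + W) = 7 + (4 + W)/((2*W)) = 7 + (4 + W)*(1/(2*W)) = 7 + (4 + W)/(2*W))
m(k, Q) = 15/2 - Q + 2/Q (m(k, Q) = (15/2 + 2/Q) - Q = 15/2 - Q + 2/Q)
y(R, q) = 74 + R*q (y(R, q) = R*q + 74 = 74 + R*q)
m(-50, -156) - y(-121, c) = (15/2 - 1*(-156) + 2/(-156)) - (74 - 121*(-135)) = (15/2 + 156 + 2*(-1/156)) - (74 + 16335) = (15/2 + 156 - 1/78) - 1*16409 = 6376/39 - 16409 = -633575/39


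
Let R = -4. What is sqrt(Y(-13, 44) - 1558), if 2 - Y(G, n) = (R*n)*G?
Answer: 62*I ≈ 62.0*I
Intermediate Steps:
Y(G, n) = 2 + 4*G*n (Y(G, n) = 2 - (-4*n)*G = 2 - (-4)*G*n = 2 + 4*G*n)
sqrt(Y(-13, 44) - 1558) = sqrt((2 + 4*(-13)*44) - 1558) = sqrt((2 - 2288) - 1558) = sqrt(-2286 - 1558) = sqrt(-3844) = 62*I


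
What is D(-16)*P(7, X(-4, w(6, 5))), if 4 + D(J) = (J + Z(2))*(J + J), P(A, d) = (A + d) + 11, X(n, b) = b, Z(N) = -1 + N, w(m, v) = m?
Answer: 11424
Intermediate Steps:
P(A, d) = 11 + A + d
D(J) = -4 + 2*J*(1 + J) (D(J) = -4 + (J + (-1 + 2))*(J + J) = -4 + (J + 1)*(2*J) = -4 + (1 + J)*(2*J) = -4 + 2*J*(1 + J))
D(-16)*P(7, X(-4, w(6, 5))) = (-4 + 2*(-16) + 2*(-16)²)*(11 + 7 + 6) = (-4 - 32 + 2*256)*24 = (-4 - 32 + 512)*24 = 476*24 = 11424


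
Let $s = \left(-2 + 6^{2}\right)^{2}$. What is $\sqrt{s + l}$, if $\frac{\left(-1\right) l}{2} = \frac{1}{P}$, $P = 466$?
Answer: $\frac{\sqrt{62757851}}{233} \approx 34.0$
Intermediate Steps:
$l = - \frac{1}{233}$ ($l = - \frac{2}{466} = \left(-2\right) \frac{1}{466} = - \frac{1}{233} \approx -0.0042918$)
$s = 1156$ ($s = \left(-2 + 36\right)^{2} = 34^{2} = 1156$)
$\sqrt{s + l} = \sqrt{1156 - \frac{1}{233}} = \sqrt{\frac{269347}{233}} = \frac{\sqrt{62757851}}{233}$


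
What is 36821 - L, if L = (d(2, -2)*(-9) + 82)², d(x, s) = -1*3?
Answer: 24940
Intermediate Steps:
d(x, s) = -3
L = 11881 (L = (-3*(-9) + 82)² = (27 + 82)² = 109² = 11881)
36821 - L = 36821 - 1*11881 = 36821 - 11881 = 24940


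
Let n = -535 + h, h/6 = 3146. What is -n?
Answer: -18341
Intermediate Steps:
h = 18876 (h = 6*3146 = 18876)
n = 18341 (n = -535 + 18876 = 18341)
-n = -1*18341 = -18341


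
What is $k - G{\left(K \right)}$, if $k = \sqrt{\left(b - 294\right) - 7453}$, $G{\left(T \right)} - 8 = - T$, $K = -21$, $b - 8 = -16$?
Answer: $-29 + i \sqrt{7755} \approx -29.0 + 88.063 i$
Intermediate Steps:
$b = -8$ ($b = 8 - 16 = -8$)
$G{\left(T \right)} = 8 - T$
$k = i \sqrt{7755}$ ($k = \sqrt{\left(-8 - 294\right) - 7453} = \sqrt{-302 - 7453} = \sqrt{-7755} = i \sqrt{7755} \approx 88.063 i$)
$k - G{\left(K \right)} = i \sqrt{7755} - \left(8 - -21\right) = i \sqrt{7755} - \left(8 + 21\right) = i \sqrt{7755} - 29 = -29 + i \sqrt{7755}$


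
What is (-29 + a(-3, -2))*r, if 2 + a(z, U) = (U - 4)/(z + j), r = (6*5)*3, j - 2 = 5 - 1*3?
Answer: -3330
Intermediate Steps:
j = 4 (j = 2 + (5 - 1*3) = 2 + (5 - 3) = 2 + 2 = 4)
r = 90 (r = 30*3 = 90)
a(z, U) = -2 + (-4 + U)/(4 + z) (a(z, U) = -2 + (U - 4)/(z + 4) = -2 + (-4 + U)/(4 + z))
(-29 + a(-3, -2))*r = (-29 + (-12 - 2 - 2*(-3))/(4 - 3))*90 = (-29 + (-12 - 2 + 6)/1)*90 = (-29 + 1*(-8))*90 = (-29 - 8)*90 = -37*90 = -3330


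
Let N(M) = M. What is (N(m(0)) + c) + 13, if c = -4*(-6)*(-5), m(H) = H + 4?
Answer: -103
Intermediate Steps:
m(H) = 4 + H
c = -120 (c = 24*(-5) = -120)
(N(m(0)) + c) + 13 = ((4 + 0) - 120) + 13 = (4 - 120) + 13 = -116 + 13 = -103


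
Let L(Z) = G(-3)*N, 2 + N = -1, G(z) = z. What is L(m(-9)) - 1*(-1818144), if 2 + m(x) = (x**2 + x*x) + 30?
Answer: 1818153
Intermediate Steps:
m(x) = 28 + 2*x**2 (m(x) = -2 + ((x**2 + x*x) + 30) = -2 + ((x**2 + x**2) + 30) = -2 + (2*x**2 + 30) = -2 + (30 + 2*x**2) = 28 + 2*x**2)
N = -3 (N = -2 - 1 = -3)
L(Z) = 9 (L(Z) = -3*(-3) = 9)
L(m(-9)) - 1*(-1818144) = 9 - 1*(-1818144) = 9 + 1818144 = 1818153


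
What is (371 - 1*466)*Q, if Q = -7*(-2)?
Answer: -1330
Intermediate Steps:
Q = 14
(371 - 1*466)*Q = (371 - 1*466)*14 = (371 - 466)*14 = -95*14 = -1330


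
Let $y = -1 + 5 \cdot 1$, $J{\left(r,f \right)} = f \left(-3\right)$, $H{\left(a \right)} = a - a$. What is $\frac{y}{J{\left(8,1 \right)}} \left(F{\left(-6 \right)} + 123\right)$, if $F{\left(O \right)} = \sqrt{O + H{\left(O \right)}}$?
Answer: $-164 - \frac{4 i \sqrt{6}}{3} \approx -164.0 - 3.266 i$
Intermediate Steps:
$H{\left(a \right)} = 0$
$J{\left(r,f \right)} = - 3 f$
$F{\left(O \right)} = \sqrt{O}$ ($F{\left(O \right)} = \sqrt{O + 0} = \sqrt{O}$)
$y = 4$ ($y = -1 + 5 = 4$)
$\frac{y}{J{\left(8,1 \right)}} \left(F{\left(-6 \right)} + 123\right) = \frac{4}{\left(-3\right) 1} \left(\sqrt{-6} + 123\right) = \frac{4}{-3} \left(i \sqrt{6} + 123\right) = 4 \left(- \frac{1}{3}\right) \left(123 + i \sqrt{6}\right) = - \frac{4 \left(123 + i \sqrt{6}\right)}{3} = -164 - \frac{4 i \sqrt{6}}{3}$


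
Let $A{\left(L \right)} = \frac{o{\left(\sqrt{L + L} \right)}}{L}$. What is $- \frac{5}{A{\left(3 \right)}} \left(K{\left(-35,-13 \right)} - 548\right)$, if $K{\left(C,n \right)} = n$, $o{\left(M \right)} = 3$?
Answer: $2805$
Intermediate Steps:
$A{\left(L \right)} = \frac{3}{L}$
$- \frac{5}{A{\left(3 \right)}} \left(K{\left(-35,-13 \right)} - 548\right) = - \frac{5}{3 \cdot \frac{1}{3}} \left(-13 - 548\right) = - \frac{5}{1} \left(-561\right) = \left(-5\right) 1 \left(-561\right) = \left(-5\right) \left(-561\right) = 2805$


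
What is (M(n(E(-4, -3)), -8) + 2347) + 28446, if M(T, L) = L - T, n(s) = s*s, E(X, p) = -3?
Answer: 30776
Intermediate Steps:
n(s) = s²
(M(n(E(-4, -3)), -8) + 2347) + 28446 = ((-8 - 1*(-3)²) + 2347) + 28446 = ((-8 - 1*9) + 2347) + 28446 = ((-8 - 9) + 2347) + 28446 = (-17 + 2347) + 28446 = 2330 + 28446 = 30776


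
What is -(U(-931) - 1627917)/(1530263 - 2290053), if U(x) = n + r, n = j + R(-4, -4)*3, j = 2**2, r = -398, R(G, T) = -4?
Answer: -1628323/759790 ≈ -2.1431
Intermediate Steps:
j = 4
n = -8 (n = 4 - 4*3 = 4 - 12 = -8)
U(x) = -406 (U(x) = -8 - 398 = -406)
-(U(-931) - 1627917)/(1530263 - 2290053) = -(-406 - 1627917)/(1530263 - 2290053) = -(-1628323)/(-759790) = -(-1628323)*(-1)/759790 = -1*1628323/759790 = -1628323/759790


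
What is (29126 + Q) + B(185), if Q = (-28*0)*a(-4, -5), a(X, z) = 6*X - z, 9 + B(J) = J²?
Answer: 63342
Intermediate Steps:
B(J) = -9 + J²
a(X, z) = -z + 6*X
Q = 0 (Q = (-28*0)*(-1*(-5) + 6*(-4)) = 0*(5 - 24) = 0*(-19) = 0)
(29126 + Q) + B(185) = (29126 + 0) + (-9 + 185²) = 29126 + (-9 + 34225) = 29126 + 34216 = 63342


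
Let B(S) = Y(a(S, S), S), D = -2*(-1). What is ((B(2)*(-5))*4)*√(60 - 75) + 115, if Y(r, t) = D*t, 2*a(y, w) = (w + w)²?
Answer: 115 - 80*I*√15 ≈ 115.0 - 309.84*I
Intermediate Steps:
D = 2
a(y, w) = 2*w² (a(y, w) = (w + w)²/2 = (2*w)²/2 = (4*w²)/2 = 2*w²)
Y(r, t) = 2*t
B(S) = 2*S
((B(2)*(-5))*4)*√(60 - 75) + 115 = (((2*2)*(-5))*4)*√(60 - 75) + 115 = ((4*(-5))*4)*√(-15) + 115 = (-20*4)*(I*√15) + 115 = -80*I*√15 + 115 = 115 - 80*I*√15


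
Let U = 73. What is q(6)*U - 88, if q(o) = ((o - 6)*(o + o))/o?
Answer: -88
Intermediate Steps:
q(o) = -12 + 2*o (q(o) = ((-6 + o)*(2*o))/o = (2*o*(-6 + o))/o = -12 + 2*o)
q(6)*U - 88 = (-12 + 2*6)*73 - 88 = (-12 + 12)*73 - 88 = 0*73 - 88 = 0 - 88 = -88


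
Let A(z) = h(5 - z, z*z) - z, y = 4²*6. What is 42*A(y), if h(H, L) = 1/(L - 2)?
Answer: -18575403/4607 ≈ -4032.0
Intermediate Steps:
h(H, L) = 1/(-2 + L)
y = 96 (y = 16*6 = 96)
A(z) = 1/(-2 + z²) - z (A(z) = 1/(-2 + z*z) - z = 1/(-2 + z²) - z)
42*A(y) = 42*(1/(-2 + 96²) - 1*96) = 42*(1/(-2 + 9216) - 96) = 42*(1/9214 - 96) = 42*(-884543/9214) = -18575403/4607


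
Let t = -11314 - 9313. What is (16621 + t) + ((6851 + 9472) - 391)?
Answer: 11926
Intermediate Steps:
t = -20627
(16621 + t) + ((6851 + 9472) - 391) = (16621 - 20627) + ((6851 + 9472) - 391) = -4006 + (16323 - 391) = -4006 + 15932 = 11926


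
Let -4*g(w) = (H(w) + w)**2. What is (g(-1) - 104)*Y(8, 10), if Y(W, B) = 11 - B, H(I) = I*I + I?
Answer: -417/4 ≈ -104.25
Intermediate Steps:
H(I) = I + I**2 (H(I) = I**2 + I = I + I**2)
g(w) = -(w + w*(1 + w))**2/4 (g(w) = -(w*(1 + w) + w)**2/4 = -(w + w*(1 + w))**2/4)
(g(-1) - 104)*Y(8, 10) = (-1/4*(-1)**2*(2 - 1)**2 - 104)*(11 - 1*10) = (-1/4*1*1**2 - 104)*(11 - 10) = (-1/4*1*1 - 104)*1 = (-1/4 - 104)*1 = -417/4*1 = -417/4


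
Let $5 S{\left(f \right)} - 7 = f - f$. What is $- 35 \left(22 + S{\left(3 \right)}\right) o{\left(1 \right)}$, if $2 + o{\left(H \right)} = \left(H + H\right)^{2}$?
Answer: $-1638$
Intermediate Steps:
$o{\left(H \right)} = -2 + 4 H^{2}$ ($o{\left(H \right)} = -2 + \left(H + H\right)^{2} = -2 + \left(2 H\right)^{2} = -2 + 4 H^{2}$)
$S{\left(f \right)} = \frac{7}{5}$ ($S{\left(f \right)} = \frac{7}{5} + \frac{f - f}{5} = \frac{7}{5} + \frac{1}{5} \cdot 0 = \frac{7}{5} + 0 = \frac{7}{5}$)
$- 35 \left(22 + S{\left(3 \right)}\right) o{\left(1 \right)} = - 35 \left(22 + \frac{7}{5}\right) \left(-2 + 4 \cdot 1^{2}\right) = \left(-35\right) \frac{117}{5} \left(-2 + 4 \cdot 1\right) = - 819 \left(-2 + 4\right) = \left(-819\right) 2 = -1638$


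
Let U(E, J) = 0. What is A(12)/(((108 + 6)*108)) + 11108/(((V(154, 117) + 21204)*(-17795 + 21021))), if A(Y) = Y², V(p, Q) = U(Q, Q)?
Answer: 202789/17101026 ≈ 0.011858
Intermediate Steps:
V(p, Q) = 0
A(12)/(((108 + 6)*108)) + 11108/(((V(154, 117) + 21204)*(-17795 + 21021))) = 12²/(((108 + 6)*108)) + 11108/(((0 + 21204)*(-17795 + 21021))) = 144/((114*108)) + 11108/((21204*3226)) = 144/12312 + 11108/68404104 = 144*(1/12312) + 11108*(1/68404104) = 2/171 + 2777/17101026 = 202789/17101026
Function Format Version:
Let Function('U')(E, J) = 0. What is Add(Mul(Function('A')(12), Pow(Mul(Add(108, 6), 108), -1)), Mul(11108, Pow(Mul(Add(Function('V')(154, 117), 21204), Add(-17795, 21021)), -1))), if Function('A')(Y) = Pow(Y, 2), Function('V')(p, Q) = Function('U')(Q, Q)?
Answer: Rational(202789, 17101026) ≈ 0.011858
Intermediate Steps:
Function('V')(p, Q) = 0
Add(Mul(Function('A')(12), Pow(Mul(Add(108, 6), 108), -1)), Mul(11108, Pow(Mul(Add(Function('V')(154, 117), 21204), Add(-17795, 21021)), -1))) = Add(Mul(Pow(12, 2), Pow(Mul(Add(108, 6), 108), -1)), Mul(11108, Pow(Mul(Add(0, 21204), Add(-17795, 21021)), -1))) = Add(Mul(144, Pow(Mul(114, 108), -1)), Mul(11108, Pow(Mul(21204, 3226), -1))) = Add(Mul(144, Pow(12312, -1)), Mul(11108, Pow(68404104, -1))) = Add(Mul(144, Rational(1, 12312)), Mul(11108, Rational(1, 68404104))) = Add(Rational(2, 171), Rational(2777, 17101026)) = Rational(202789, 17101026)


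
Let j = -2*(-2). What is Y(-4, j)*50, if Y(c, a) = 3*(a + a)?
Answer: 1200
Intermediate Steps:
j = 4
Y(c, a) = 6*a (Y(c, a) = 3*(2*a) = 6*a)
Y(-4, j)*50 = (6*4)*50 = 24*50 = 1200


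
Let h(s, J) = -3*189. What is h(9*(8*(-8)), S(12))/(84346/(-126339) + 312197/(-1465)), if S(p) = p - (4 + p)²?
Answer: 104944122045/39566223673 ≈ 2.6524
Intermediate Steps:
h(s, J) = -567
h(9*(8*(-8)), S(12))/(84346/(-126339) + 312197/(-1465)) = -567/(84346/(-126339) + 312197/(-1465)) = -567/(84346*(-1/126339) + 312197*(-1/1465)) = -567/(-84346/126339 - 312197/1465) = -567/(-39566223673/185086635) = -567*(-185086635/39566223673) = 104944122045/39566223673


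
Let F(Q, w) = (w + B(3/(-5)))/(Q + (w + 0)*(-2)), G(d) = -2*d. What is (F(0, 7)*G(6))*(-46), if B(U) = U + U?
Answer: -8004/35 ≈ -228.69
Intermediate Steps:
B(U) = 2*U
F(Q, w) = (-6/5 + w)/(Q - 2*w) (F(Q, w) = (w + 2*(3/(-5)))/(Q + (w + 0)*(-2)) = (w + 2*(3*(-1/5)))/(Q + w*(-2)) = (w + 2*(-3/5))/(Q - 2*w) = (w - 6/5)/(Q - 2*w) = (-6/5 + w)/(Q - 2*w))
(F(0, 7)*G(6))*(-46) = (((-6/5 + 7)/(0 - 2*7))*(-2*6))*(-46) = (((29/5)/(0 - 14))*(-12))*(-46) = (((29/5)/(-14))*(-12))*(-46) = (-1/14*29/5*(-12))*(-46) = -29/70*(-12)*(-46) = (174/35)*(-46) = -8004/35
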